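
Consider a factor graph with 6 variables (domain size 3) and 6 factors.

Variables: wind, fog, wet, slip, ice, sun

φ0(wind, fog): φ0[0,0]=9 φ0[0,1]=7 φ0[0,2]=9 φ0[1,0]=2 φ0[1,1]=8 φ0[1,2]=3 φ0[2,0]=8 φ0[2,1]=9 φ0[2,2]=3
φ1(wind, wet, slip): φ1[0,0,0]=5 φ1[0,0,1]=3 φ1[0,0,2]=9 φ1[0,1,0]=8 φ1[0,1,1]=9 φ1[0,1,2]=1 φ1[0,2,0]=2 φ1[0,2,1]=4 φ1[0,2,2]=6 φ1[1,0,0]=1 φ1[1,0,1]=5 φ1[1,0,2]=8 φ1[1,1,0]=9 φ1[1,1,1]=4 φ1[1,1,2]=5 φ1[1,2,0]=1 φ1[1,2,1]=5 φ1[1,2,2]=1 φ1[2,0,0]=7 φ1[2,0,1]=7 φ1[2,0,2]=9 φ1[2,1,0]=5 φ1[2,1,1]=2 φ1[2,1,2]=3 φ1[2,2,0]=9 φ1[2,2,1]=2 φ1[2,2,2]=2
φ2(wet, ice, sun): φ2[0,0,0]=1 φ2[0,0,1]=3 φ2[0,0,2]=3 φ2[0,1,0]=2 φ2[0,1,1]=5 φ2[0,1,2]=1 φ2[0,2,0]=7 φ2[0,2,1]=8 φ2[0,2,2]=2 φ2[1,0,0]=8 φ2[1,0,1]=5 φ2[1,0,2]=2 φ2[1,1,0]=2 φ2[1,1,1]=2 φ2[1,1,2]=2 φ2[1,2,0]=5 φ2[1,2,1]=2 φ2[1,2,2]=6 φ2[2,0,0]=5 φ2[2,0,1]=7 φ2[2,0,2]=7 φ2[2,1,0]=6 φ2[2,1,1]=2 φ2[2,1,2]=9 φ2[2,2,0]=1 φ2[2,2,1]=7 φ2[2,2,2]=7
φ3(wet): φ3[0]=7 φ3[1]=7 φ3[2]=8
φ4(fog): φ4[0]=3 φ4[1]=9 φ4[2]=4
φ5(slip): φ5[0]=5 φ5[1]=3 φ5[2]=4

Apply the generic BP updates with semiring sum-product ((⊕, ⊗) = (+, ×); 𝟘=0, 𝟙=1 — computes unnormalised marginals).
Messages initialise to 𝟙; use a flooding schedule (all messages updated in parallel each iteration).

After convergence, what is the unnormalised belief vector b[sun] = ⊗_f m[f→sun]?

b[sun] = [5320179, 5936661, 5216634]

init: all messages = 𝟙 over 3 values
r1 m[φ0→wind] = [25, 13, 20]
r1 m[φ0→fog] = [19, 24, 15]
r1 m[φ1→wind] = [47, 39, 46]
r1 m[φ1→wet] = [54, 46, 32]
r1 m[φ1→slip] = [47, 41, 44]
r1 m[φ2→wet] = [32, 34, 51]
r1 m[φ2→ice] = [41, 31, 45]
r1 m[φ2→sun] = [37, 41, 39]
r1 m[φ3→wet] = [7, 7, 8]
r1 m[φ4→fog] = [3, 9, 4]
r1 m[φ5→slip] = [5, 3, 4]
r1 m[wind→φ0] = [1, 1, 1]
r1 m[wind→φ1] = [1, 1, 1]
r1 m[fog→φ0] = [1, 1, 1]
r1 m[fog→φ4] = [1, 1, 1]
r1 m[wet→φ1] = [1, 1, 1]
r1 m[wet→φ2] = [1, 1, 1]
r1 m[wet→φ3] = [1, 1, 1]
r1 m[slip→φ1] = [1, 1, 1]
r1 m[slip→φ5] = [1, 1, 1]
r1 m[ice→φ2] = [1, 1, 1]
r1 m[sun→φ2] = [1, 1, 1]
r2 m[φ0→wind] = [25, 13, 20]
r2 m[φ0→fog] = [19, 24, 15]
r2 m[φ1→wind] = [47, 39, 46]
r2 m[φ1→wet] = [54, 46, 32]
r2 m[φ1→slip] = [47, 41, 44]
r2 m[φ2→wet] = [32, 34, 51]
r2 m[φ2→ice] = [41, 31, 45]
r2 m[φ2→sun] = [37, 41, 39]
r2 m[φ3→wet] = [7, 7, 8]
r2 m[φ4→fog] = [3, 9, 4]
r2 m[φ5→slip] = [5, 3, 4]
r2 m[wind→φ0] = [47, 39, 46]
r2 m[wind→φ1] = [25, 13, 20]
r2 m[fog→φ0] = [3, 9, 4]
r2 m[fog→φ4] = [19, 24, 15]
r2 m[wet→φ1] = [224, 238, 408]
r2 m[wet→φ2] = [378, 322, 256]
r2 m[wet→φ3] = [1728, 1564, 1632]
r2 m[slip→φ1] = [5, 3, 4]
r2 m[slip→φ5] = [47, 41, 44]
r2 m[ice→φ2] = [1, 1, 1]
r2 m[sun→φ2] = [1, 1, 1]
r3 m[φ0→wind] = [126, 90, 117]
r3 m[φ0→fog] = [869, 1055, 678]
r3 m[φ1→wind] = [51346, 39766, 54914]
r3 m[φ1→wet] = [4266, 3636, 2642]
r3 m[φ1→slip] = [260662, 221806, 232540]
r3 m[φ2→wet] = [32, 34, 51]
r3 m[φ2→ice] = [12340, 9308, 14452]
r3 m[φ2→sun] = [11682, 13042, 11376]
r3 m[φ3→wet] = [7, 7, 8]
r3 m[φ4→fog] = [3, 9, 4]
r3 m[φ5→slip] = [5, 3, 4]
r3 m[wind→φ0] = [47, 39, 46]
r3 m[wind→φ1] = [25, 13, 20]
r3 m[fog→φ0] = [3, 9, 4]
r3 m[fog→φ4] = [19, 24, 15]
r3 m[wet→φ1] = [224, 238, 408]
r3 m[wet→φ2] = [378, 322, 256]
r3 m[wet→φ3] = [1728, 1564, 1632]
r3 m[slip→φ1] = [5, 3, 4]
r3 m[slip→φ5] = [47, 41, 44]
r3 m[ice→φ2] = [1, 1, 1]
r3 m[sun→φ2] = [1, 1, 1]
r4 m[φ0→wind] = [126, 90, 117]
r4 m[φ0→fog] = [869, 1055, 678]
r4 m[φ1→wind] = [51346, 39766, 54914]
r4 m[φ1→wet] = [4266, 3636, 2642]
r4 m[φ1→slip] = [260662, 221806, 232540]
r4 m[φ2→wet] = [32, 34, 51]
r4 m[φ2→ice] = [12340, 9308, 14452]
r4 m[φ2→sun] = [11682, 13042, 11376]
r4 m[φ3→wet] = [7, 7, 8]
r4 m[φ4→fog] = [3, 9, 4]
r4 m[φ5→slip] = [5, 3, 4]
r4 m[wind→φ0] = [51346, 39766, 54914]
r4 m[wind→φ1] = [126, 90, 117]
r4 m[fog→φ0] = [3, 9, 4]
r4 m[fog→φ4] = [869, 1055, 678]
r4 m[wet→φ1] = [224, 238, 408]
r4 m[wet→φ2] = [29862, 25452, 21136]
r4 m[wet→φ3] = [136512, 123624, 134742]
r4 m[slip→φ1] = [5, 3, 4]
r4 m[slip→φ5] = [260662, 221806, 232540]
r4 m[ice→φ2] = [1, 1, 1]
r4 m[sun→φ2] = [1, 1, 1]
r5 m[φ0→wind] = [126, 90, 117]
r5 m[φ0→fog] = [980958, 1171776, 746154]
r5 m[φ1→wind] = [51346, 39766, 54914]
r5 m[φ1→wet] = [24264, 20907, 14859]
r5 m[φ1→slip] = [1485810, 1264896, 1312434]
r5 m[φ2→wet] = [32, 34, 51]
r5 m[φ2→ice] = [992398, 750920, 1155570]
r5 m[φ2→sun] = [934032, 1045036, 919820]
r5 m[φ3→wet] = [7, 7, 8]
r5 m[φ4→fog] = [3, 9, 4]
r5 m[φ5→slip] = [5, 3, 4]
r5 m[wind→φ0] = [51346, 39766, 54914]
r5 m[wind→φ1] = [126, 90, 117]
r5 m[fog→φ0] = [3, 9, 4]
r5 m[fog→φ4] = [869, 1055, 678]
r5 m[wet→φ1] = [224, 238, 408]
r5 m[wet→φ2] = [29862, 25452, 21136]
r5 m[wet→φ3] = [136512, 123624, 134742]
r5 m[slip→φ1] = [5, 3, 4]
r5 m[slip→φ5] = [260662, 221806, 232540]
r5 m[ice→φ2] = [1, 1, 1]
r5 m[sun→φ2] = [1, 1, 1]
r6 m[φ0→wind] = [126, 90, 117]
r6 m[φ0→fog] = [980958, 1171776, 746154]
r6 m[φ1→wind] = [51346, 39766, 54914]
r6 m[φ1→wet] = [24264, 20907, 14859]
r6 m[φ1→slip] = [1485810, 1264896, 1312434]
r6 m[φ2→wet] = [32, 34, 51]
r6 m[φ2→ice] = [992398, 750920, 1155570]
r6 m[φ2→sun] = [934032, 1045036, 919820]
r6 m[φ3→wet] = [7, 7, 8]
r6 m[φ4→fog] = [3, 9, 4]
r6 m[φ5→slip] = [5, 3, 4]
r6 m[wind→φ0] = [51346, 39766, 54914]
r6 m[wind→φ1] = [126, 90, 117]
r6 m[fog→φ0] = [3, 9, 4]
r6 m[fog→φ4] = [980958, 1171776, 746154]
r6 m[wet→φ1] = [224, 238, 408]
r6 m[wet→φ2] = [169848, 146349, 118872]
r6 m[wet→φ3] = [776448, 710838, 757809]
r6 m[slip→φ1] = [5, 3, 4]
r6 m[slip→φ5] = [1485810, 1264896, 1312434]
r6 m[ice→φ2] = [1, 1, 1]
r6 m[sun→φ2] = [1, 1, 1]
r7 m[φ0→wind] = [126, 90, 117]
r7 m[φ0→fog] = [980958, 1171776, 746154]
r7 m[φ1→wind] = [51346, 39766, 54914]
r7 m[φ1→wet] = [24264, 20907, 14859]
r7 m[φ1→slip] = [1485810, 1264896, 1312434]
r7 m[φ2→wet] = [32, 34, 51]
r7 m[φ2→ice] = [5642739, 4257702, 6573033]
r7 m[φ2→sun] = [5320179, 5936661, 5216634]
r7 m[φ3→wet] = [7, 7, 8]
r7 m[φ4→fog] = [3, 9, 4]
r7 m[φ5→slip] = [5, 3, 4]
r7 m[wind→φ0] = [51346, 39766, 54914]
r7 m[wind→φ1] = [126, 90, 117]
r7 m[fog→φ0] = [3, 9, 4]
r7 m[fog→φ4] = [980958, 1171776, 746154]
r7 m[wet→φ1] = [224, 238, 408]
r7 m[wet→φ2] = [169848, 146349, 118872]
r7 m[wet→φ3] = [776448, 710838, 757809]
r7 m[slip→φ1] = [5, 3, 4]
r7 m[slip→φ5] = [1485810, 1264896, 1312434]
r7 m[ice→φ2] = [1, 1, 1]
r7 m[sun→φ2] = [1, 1, 1]
r8 m[φ0→wind] = [126, 90, 117]
r8 m[φ0→fog] = [980958, 1171776, 746154]
r8 m[φ1→wind] = [51346, 39766, 54914]
r8 m[φ1→wet] = [24264, 20907, 14859]
r8 m[φ1→slip] = [1485810, 1264896, 1312434]
r8 m[φ2→wet] = [32, 34, 51]
r8 m[φ2→ice] = [5642739, 4257702, 6573033]
r8 m[φ2→sun] = [5320179, 5936661, 5216634]
r8 m[φ3→wet] = [7, 7, 8]
r8 m[φ4→fog] = [3, 9, 4]
r8 m[φ5→slip] = [5, 3, 4]
r8 m[wind→φ0] = [51346, 39766, 54914]
r8 m[wind→φ1] = [126, 90, 117]
r8 m[fog→φ0] = [3, 9, 4]
r8 m[fog→φ4] = [980958, 1171776, 746154]
r8 m[wet→φ1] = [224, 238, 408]
r8 m[wet→φ2] = [169848, 146349, 118872]
r8 m[wet→φ3] = [776448, 710838, 757809]
r8 m[slip→φ1] = [5, 3, 4]
r8 m[slip→φ5] = [1485810, 1264896, 1312434]
r8 m[ice→φ2] = [1, 1, 1]
r8 m[sun→φ2] = [1, 1, 1]
fixed point reached at round 8
b[sun] = ⊗ incoming = [5320179, 5936661, 5216634]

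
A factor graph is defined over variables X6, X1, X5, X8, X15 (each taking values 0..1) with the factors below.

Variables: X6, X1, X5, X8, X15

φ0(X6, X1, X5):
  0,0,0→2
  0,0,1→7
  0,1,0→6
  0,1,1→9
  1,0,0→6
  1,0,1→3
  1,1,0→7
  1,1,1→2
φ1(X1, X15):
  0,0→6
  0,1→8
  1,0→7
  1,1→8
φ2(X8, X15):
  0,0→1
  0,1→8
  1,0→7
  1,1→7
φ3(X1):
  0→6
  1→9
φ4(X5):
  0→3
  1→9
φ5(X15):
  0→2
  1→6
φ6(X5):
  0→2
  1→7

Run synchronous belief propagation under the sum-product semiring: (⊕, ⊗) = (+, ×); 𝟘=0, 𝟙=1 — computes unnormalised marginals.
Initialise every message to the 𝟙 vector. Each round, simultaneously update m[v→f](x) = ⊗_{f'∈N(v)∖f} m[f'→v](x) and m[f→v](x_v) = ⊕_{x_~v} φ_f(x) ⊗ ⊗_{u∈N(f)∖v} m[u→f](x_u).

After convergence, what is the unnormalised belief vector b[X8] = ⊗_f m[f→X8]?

b[X8] = [4372650, 4720086]

init: all messages = 𝟙 over 2 values
r1 m[φ0→X6] = [24, 18]
r1 m[φ0→X1] = [18, 24]
r1 m[φ0→X5] = [21, 21]
r1 m[φ1→X1] = [14, 15]
r1 m[φ1→X15] = [13, 16]
r1 m[φ2→X8] = [9, 14]
r1 m[φ2→X15] = [8, 15]
r1 m[φ3→X1] = [6, 9]
r1 m[φ4→X5] = [3, 9]
r1 m[φ5→X15] = [2, 6]
r1 m[φ6→X5] = [2, 7]
r1 m[X6→φ0] = [1, 1]
r1 m[X1→φ0] = [1, 1]
r1 m[X1→φ1] = [1, 1]
r1 m[X1→φ3] = [1, 1]
r1 m[X5→φ0] = [1, 1]
r1 m[X5→φ4] = [1, 1]
r1 m[X5→φ6] = [1, 1]
r1 m[X8→φ2] = [1, 1]
r1 m[X15→φ1] = [1, 1]
r1 m[X15→φ2] = [1, 1]
r1 m[X15→φ5] = [1, 1]
r2 m[φ0→X6] = [24, 18]
r2 m[φ0→X1] = [18, 24]
r2 m[φ0→X5] = [21, 21]
r2 m[φ1→X1] = [14, 15]
r2 m[φ1→X15] = [13, 16]
r2 m[φ2→X8] = [9, 14]
r2 m[φ2→X15] = [8, 15]
r2 m[φ3→X1] = [6, 9]
r2 m[φ4→X5] = [3, 9]
r2 m[φ5→X15] = [2, 6]
r2 m[φ6→X5] = [2, 7]
r2 m[X6→φ0] = [1, 1]
r2 m[X1→φ0] = [84, 135]
r2 m[X1→φ1] = [108, 216]
r2 m[X1→φ3] = [252, 360]
r2 m[X5→φ0] = [6, 63]
r2 m[X5→φ4] = [42, 147]
r2 m[X5→φ6] = [63, 189]
r2 m[X8→φ2] = [1, 1]
r2 m[X15→φ1] = [16, 90]
r2 m[X15→φ2] = [26, 96]
r2 m[X15→φ5] = [104, 240]
r3 m[φ0→X6] = [119457, 41580]
r3 m[φ0→X1] = [678, 771]
r3 m[φ0→X5] = [2427, 2325]
r3 m[φ1→X1] = [816, 832]
r3 m[φ1→X15] = [2160, 2592]
r3 m[φ2→X8] = [794, 854]
r3 m[φ2→X15] = [8, 15]
r3 m[φ3→X1] = [6, 9]
r3 m[φ4→X5] = [3, 9]
r3 m[φ5→X15] = [2, 6]
r3 m[φ6→X5] = [2, 7]
r3 m[X6→φ0] = [1, 1]
r3 m[X1→φ0] = [84, 135]
r3 m[X1→φ1] = [108, 216]
r3 m[X1→φ3] = [252, 360]
r3 m[X5→φ0] = [6, 63]
r3 m[X5→φ4] = [42, 147]
r3 m[X5→φ6] = [63, 189]
r3 m[X8→φ2] = [1, 1]
r3 m[X15→φ1] = [16, 90]
r3 m[X15→φ2] = [26, 96]
r3 m[X15→φ5] = [104, 240]
r4 m[φ0→X6] = [119457, 41580]
r4 m[φ0→X1] = [678, 771]
r4 m[φ0→X5] = [2427, 2325]
r4 m[φ1→X1] = [816, 832]
r4 m[φ1→X15] = [2160, 2592]
r4 m[φ2→X8] = [794, 854]
r4 m[φ2→X15] = [8, 15]
r4 m[φ3→X1] = [6, 9]
r4 m[φ4→X5] = [3, 9]
r4 m[φ5→X15] = [2, 6]
r4 m[φ6→X5] = [2, 7]
r4 m[X6→φ0] = [1, 1]
r4 m[X1→φ0] = [4896, 7488]
r4 m[X1→φ1] = [4068, 6939]
r4 m[X1→φ3] = [553248, 641472]
r4 m[X5→φ0] = [6, 63]
r4 m[X5→φ4] = [4854, 16275]
r4 m[X5→φ6] = [7281, 20925]
r4 m[X8→φ2] = [1, 1]
r4 m[X15→φ1] = [16, 90]
r4 m[X15→φ2] = [4320, 15552]
r4 m[X15→φ5] = [17280, 38880]
r5 m[φ0→X6] = [6733152, 2359584]
r5 m[φ0→X1] = [678, 771]
r5 m[φ0→X5] = [136512, 131328]
r5 m[φ1→X1] = [816, 832]
r5 m[φ1→X15] = [72981, 88056]
r5 m[φ2→X8] = [128736, 139104]
r5 m[φ2→X15] = [8, 15]
r5 m[φ3→X1] = [6, 9]
r5 m[φ4→X5] = [3, 9]
r5 m[φ5→X15] = [2, 6]
r5 m[φ6→X5] = [2, 7]
r5 m[X6→φ0] = [1, 1]
r5 m[X1→φ0] = [4896, 7488]
r5 m[X1→φ1] = [4068, 6939]
r5 m[X1→φ3] = [553248, 641472]
r5 m[X5→φ0] = [6, 63]
r5 m[X5→φ4] = [4854, 16275]
r5 m[X5→φ6] = [7281, 20925]
r5 m[X8→φ2] = [1, 1]
r5 m[X15→φ1] = [16, 90]
r5 m[X15→φ2] = [4320, 15552]
r5 m[X15→φ5] = [17280, 38880]
r6 m[φ0→X6] = [6733152, 2359584]
r6 m[φ0→X1] = [678, 771]
r6 m[φ0→X5] = [136512, 131328]
r6 m[φ1→X1] = [816, 832]
r6 m[φ1→X15] = [72981, 88056]
r6 m[φ2→X8] = [128736, 139104]
r6 m[φ2→X15] = [8, 15]
r6 m[φ3→X1] = [6, 9]
r6 m[φ4→X5] = [3, 9]
r6 m[φ5→X15] = [2, 6]
r6 m[φ6→X5] = [2, 7]
r6 m[X6→φ0] = [1, 1]
r6 m[X1→φ0] = [4896, 7488]
r6 m[X1→φ1] = [4068, 6939]
r6 m[X1→φ3] = [553248, 641472]
r6 m[X5→φ0] = [6, 63]
r6 m[X5→φ4] = [273024, 919296]
r6 m[X5→φ6] = [409536, 1181952]
r6 m[X8→φ2] = [1, 1]
r6 m[X15→φ1] = [16, 90]
r6 m[X15→φ2] = [145962, 528336]
r6 m[X15→φ5] = [583848, 1320840]
r7 m[φ0→X6] = [6733152, 2359584]
r7 m[φ0→X1] = [678, 771]
r7 m[φ0→X5] = [136512, 131328]
r7 m[φ1→X1] = [816, 832]
r7 m[φ1→X15] = [72981, 88056]
r7 m[φ2→X8] = [4372650, 4720086]
r7 m[φ2→X15] = [8, 15]
r7 m[φ3→X1] = [6, 9]
r7 m[φ4→X5] = [3, 9]
r7 m[φ5→X15] = [2, 6]
r7 m[φ6→X5] = [2, 7]
r7 m[X6→φ0] = [1, 1]
r7 m[X1→φ0] = [4896, 7488]
r7 m[X1→φ1] = [4068, 6939]
r7 m[X1→φ3] = [553248, 641472]
r7 m[X5→φ0] = [6, 63]
r7 m[X5→φ4] = [273024, 919296]
r7 m[X5→φ6] = [409536, 1181952]
r7 m[X8→φ2] = [1, 1]
r7 m[X15→φ1] = [16, 90]
r7 m[X15→φ2] = [145962, 528336]
r7 m[X15→φ5] = [583848, 1320840]
r8 m[φ0→X6] = [6733152, 2359584]
r8 m[φ0→X1] = [678, 771]
r8 m[φ0→X5] = [136512, 131328]
r8 m[φ1→X1] = [816, 832]
r8 m[φ1→X15] = [72981, 88056]
r8 m[φ2→X8] = [4372650, 4720086]
r8 m[φ2→X15] = [8, 15]
r8 m[φ3→X1] = [6, 9]
r8 m[φ4→X5] = [3, 9]
r8 m[φ5→X15] = [2, 6]
r8 m[φ6→X5] = [2, 7]
r8 m[X6→φ0] = [1, 1]
r8 m[X1→φ0] = [4896, 7488]
r8 m[X1→φ1] = [4068, 6939]
r8 m[X1→φ3] = [553248, 641472]
r8 m[X5→φ0] = [6, 63]
r8 m[X5→φ4] = [273024, 919296]
r8 m[X5→φ6] = [409536, 1181952]
r8 m[X8→φ2] = [1, 1]
r8 m[X15→φ1] = [16, 90]
r8 m[X15→φ2] = [145962, 528336]
r8 m[X15→φ5] = [583848, 1320840]
fixed point reached at round 8
b[X8] = ⊗ incoming = [4372650, 4720086]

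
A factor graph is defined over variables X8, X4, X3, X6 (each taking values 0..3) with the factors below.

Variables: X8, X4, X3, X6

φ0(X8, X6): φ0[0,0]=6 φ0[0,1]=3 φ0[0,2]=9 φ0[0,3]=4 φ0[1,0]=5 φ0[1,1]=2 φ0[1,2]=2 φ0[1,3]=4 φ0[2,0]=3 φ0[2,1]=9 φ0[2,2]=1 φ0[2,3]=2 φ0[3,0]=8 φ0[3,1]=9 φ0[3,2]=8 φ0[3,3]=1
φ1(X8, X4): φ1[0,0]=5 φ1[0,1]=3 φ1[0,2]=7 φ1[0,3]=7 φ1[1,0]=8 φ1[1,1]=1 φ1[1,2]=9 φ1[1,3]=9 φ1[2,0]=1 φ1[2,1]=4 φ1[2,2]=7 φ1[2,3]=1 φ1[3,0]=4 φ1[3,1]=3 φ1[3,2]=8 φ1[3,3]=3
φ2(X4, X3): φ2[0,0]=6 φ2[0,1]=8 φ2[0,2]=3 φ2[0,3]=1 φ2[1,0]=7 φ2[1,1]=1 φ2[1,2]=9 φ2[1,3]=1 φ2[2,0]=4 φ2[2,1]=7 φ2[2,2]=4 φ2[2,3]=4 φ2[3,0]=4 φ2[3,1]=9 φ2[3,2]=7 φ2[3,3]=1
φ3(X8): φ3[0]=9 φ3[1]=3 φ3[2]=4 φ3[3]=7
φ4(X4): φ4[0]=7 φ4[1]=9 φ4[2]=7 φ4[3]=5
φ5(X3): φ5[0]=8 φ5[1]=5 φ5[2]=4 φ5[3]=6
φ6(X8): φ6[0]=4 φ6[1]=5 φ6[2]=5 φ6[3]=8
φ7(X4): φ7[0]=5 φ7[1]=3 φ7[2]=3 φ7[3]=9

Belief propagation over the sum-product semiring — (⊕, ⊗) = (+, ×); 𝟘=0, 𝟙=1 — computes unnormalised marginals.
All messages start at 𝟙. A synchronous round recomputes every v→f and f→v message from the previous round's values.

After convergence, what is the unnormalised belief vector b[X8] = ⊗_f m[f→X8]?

b[X8] = [61448904, 19039605, 10667400, 81745664]

init: all messages = 𝟙 over 4 values
r1 m[φ0→X8] = [22, 13, 15, 26]
r1 m[φ0→X6] = [22, 23, 20, 11]
r1 m[φ1→X8] = [22, 27, 13, 18]
r1 m[φ1→X4] = [18, 11, 31, 20]
r1 m[φ2→X4] = [18, 18, 19, 21]
r1 m[φ2→X3] = [21, 25, 23, 7]
r1 m[φ3→X8] = [9, 3, 4, 7]
r1 m[φ4→X4] = [7, 9, 7, 5]
r1 m[φ5→X3] = [8, 5, 4, 6]
r1 m[φ6→X8] = [4, 5, 5, 8]
r1 m[φ7→X4] = [5, 3, 3, 9]
r1 m[X8→φ0] = [1, 1, 1, 1]
r1 m[X8→φ1] = [1, 1, 1, 1]
r1 m[X8→φ3] = [1, 1, 1, 1]
r1 m[X8→φ6] = [1, 1, 1, 1]
r1 m[X4→φ1] = [1, 1, 1, 1]
r1 m[X4→φ2] = [1, 1, 1, 1]
r1 m[X4→φ4] = [1, 1, 1, 1]
r1 m[X4→φ7] = [1, 1, 1, 1]
r1 m[X3→φ2] = [1, 1, 1, 1]
r1 m[X3→φ5] = [1, 1, 1, 1]
r1 m[X6→φ0] = [1, 1, 1, 1]
r2 m[φ0→X8] = [22, 13, 15, 26]
r2 m[φ0→X6] = [22, 23, 20, 11]
r2 m[φ1→X8] = [22, 27, 13, 18]
r2 m[φ1→X4] = [18, 11, 31, 20]
r2 m[φ2→X4] = [18, 18, 19, 21]
r2 m[φ2→X3] = [21, 25, 23, 7]
r2 m[φ3→X8] = [9, 3, 4, 7]
r2 m[φ4→X4] = [7, 9, 7, 5]
r2 m[φ5→X3] = [8, 5, 4, 6]
r2 m[φ6→X8] = [4, 5, 5, 8]
r2 m[φ7→X4] = [5, 3, 3, 9]
r2 m[X8→φ0] = [792, 405, 260, 1008]
r2 m[X8→φ1] = [792, 195, 300, 1456]
r2 m[X8→φ3] = [1936, 1755, 975, 3744]
r2 m[X8→φ6] = [4356, 1053, 780, 3276]
r2 m[X4→φ1] = [630, 486, 399, 945]
r2 m[X4→φ2] = [630, 297, 651, 900]
r2 m[X4→φ4] = [1620, 594, 1767, 3780]
r2 m[X4→φ7] = [2268, 1782, 4123, 2100]
r2 m[X3→φ2] = [8, 5, 4, 6]
r2 m[X3→φ5] = [21, 25, 23, 7]
r2 m[X6→φ0] = [1, 1, 1, 1]
r3 m[φ0→X8] = [22, 13, 15, 26]
r3 m[φ0→X6] = [15621, 14598, 16262, 6316]
r3 m[φ1→X8] = [14016, 17622, 6312, 10005]
r3 m[φ1→X4] = [11644, 8139, 21047, 11967]
r3 m[φ2→X4] = [106, 103, 107, 111]
r3 m[φ2→X3] = [12063, 17994, 13467, 4431]
r3 m[φ3→X8] = [9, 3, 4, 7]
r3 m[φ4→X4] = [7, 9, 7, 5]
r3 m[φ5→X3] = [8, 5, 4, 6]
r3 m[φ6→X8] = [4, 5, 5, 8]
r3 m[φ7→X4] = [5, 3, 3, 9]
r3 m[X8→φ0] = [792, 405, 260, 1008]
r3 m[X8→φ1] = [792, 195, 300, 1456]
r3 m[X8→φ3] = [1936, 1755, 975, 3744]
r3 m[X8→φ6] = [4356, 1053, 780, 3276]
r3 m[X4→φ1] = [630, 486, 399, 945]
r3 m[X4→φ2] = [630, 297, 651, 900]
r3 m[X4→φ4] = [1620, 594, 1767, 3780]
r3 m[X4→φ7] = [2268, 1782, 4123, 2100]
r3 m[X3→φ2] = [8, 5, 4, 6]
r3 m[X3→φ5] = [21, 25, 23, 7]
r3 m[X6→φ0] = [1, 1, 1, 1]
r4 m[φ0→X8] = [22, 13, 15, 26]
r4 m[φ0→X6] = [15621, 14598, 16262, 6316]
r4 m[φ1→X8] = [14016, 17622, 6312, 10005]
r4 m[φ1→X4] = [11644, 8139, 21047, 11967]
r4 m[φ2→X4] = [106, 103, 107, 111]
r4 m[φ2→X3] = [12063, 17994, 13467, 4431]
r4 m[φ3→X8] = [9, 3, 4, 7]
r4 m[φ4→X4] = [7, 9, 7, 5]
r4 m[φ5→X3] = [8, 5, 4, 6]
r4 m[φ6→X8] = [4, 5, 5, 8]
r4 m[φ7→X4] = [5, 3, 3, 9]
r4 m[X8→φ0] = [504576, 264330, 126240, 560280]
r4 m[X8→φ1] = [792, 195, 300, 1456]
r4 m[X8→φ3] = [1233408, 1145430, 473400, 2081040]
r4 m[X8→φ6] = [2775168, 687258, 378720, 1820910]
r4 m[X4→φ1] = [3710, 2781, 2247, 4995]
r4 m[X4→φ2] = [407540, 219753, 441987, 538515]
r4 m[X4→φ4] = [6171320, 2514951, 6756087, 11955033]
r4 m[X4→φ7] = [8639848, 7544853, 15764203, 6641685]
r4 m[X3→φ2] = [8, 5, 4, 6]
r4 m[X3→φ5] = [12063, 17994, 13467, 4431]
r4 m[X6→φ0] = [1, 1, 1, 1]
r5 m[φ0→X8] = [22, 13, 15, 26]
r5 m[φ0→X6] = [9210066, 8221068, 9678324, 3888384]
r5 m[φ1→X8] = [77587, 97639, 35558, 56144]
r5 m[φ1→X4] = [11644, 8139, 21047, 11967]
r5 m[φ2→X4] = [106, 103, 107, 111]
r5 m[φ2→X3] = [7905519, 11420617, 8737950, 2933756]
r5 m[φ3→X8] = [9, 3, 4, 7]
r5 m[φ4→X4] = [7, 9, 7, 5]
r5 m[φ5→X3] = [8, 5, 4, 6]
r5 m[φ6→X8] = [4, 5, 5, 8]
r5 m[φ7→X4] = [5, 3, 3, 9]
r5 m[X8→φ0] = [504576, 264330, 126240, 560280]
r5 m[X8→φ1] = [792, 195, 300, 1456]
r5 m[X8→φ3] = [1233408, 1145430, 473400, 2081040]
r5 m[X8→φ6] = [2775168, 687258, 378720, 1820910]
r5 m[X4→φ1] = [3710, 2781, 2247, 4995]
r5 m[X4→φ2] = [407540, 219753, 441987, 538515]
r5 m[X4→φ4] = [6171320, 2514951, 6756087, 11955033]
r5 m[X4→φ7] = [8639848, 7544853, 15764203, 6641685]
r5 m[X3→φ2] = [8, 5, 4, 6]
r5 m[X3→φ5] = [12063, 17994, 13467, 4431]
r5 m[X6→φ0] = [1, 1, 1, 1]
r6 m[φ0→X8] = [22, 13, 15, 26]
r6 m[φ0→X6] = [9210066, 8221068, 9678324, 3888384]
r6 m[φ1→X8] = [77587, 97639, 35558, 56144]
r6 m[φ1→X4] = [11644, 8139, 21047, 11967]
r6 m[φ2→X4] = [106, 103, 107, 111]
r6 m[φ2→X3] = [7905519, 11420617, 8737950, 2933756]
r6 m[φ3→X8] = [9, 3, 4, 7]
r6 m[φ4→X4] = [7, 9, 7, 5]
r6 m[φ5→X3] = [8, 5, 4, 6]
r6 m[φ6→X8] = [4, 5, 5, 8]
r6 m[φ7→X4] = [5, 3, 3, 9]
r6 m[X8→φ0] = [2793132, 1464585, 711160, 3144064]
r6 m[X8→φ1] = [792, 195, 300, 1456]
r6 m[X8→φ3] = [6827656, 6346535, 2666850, 11677952]
r6 m[X8→φ6] = [15362226, 3807921, 2133480, 10218208]
r6 m[X4→φ1] = [3710, 2781, 2247, 4995]
r6 m[X4→φ2] = [407540, 219753, 441987, 538515]
r6 m[X4→φ4] = [6171320, 2514951, 6756087, 11955033]
r6 m[X4→φ7] = [8639848, 7544853, 15764203, 6641685]
r6 m[X3→φ2] = [8, 5, 4, 6]
r6 m[X3→φ5] = [7905519, 11420617, 8737950, 2933756]
r6 m[X6→φ0] = [1, 1, 1, 1]
r7 m[φ0→X8] = [22, 13, 15, 26]
r7 m[φ0→X6] = [51367709, 46005582, 53931030, 21597252]
r7 m[φ1→X8] = [77587, 97639, 35558, 56144]
r7 m[φ1→X4] = [11644, 8139, 21047, 11967]
r7 m[φ2→X4] = [106, 103, 107, 111]
r7 m[φ2→X3] = [7905519, 11420617, 8737950, 2933756]
r7 m[φ3→X8] = [9, 3, 4, 7]
r7 m[φ4→X4] = [7, 9, 7, 5]
r7 m[φ5→X3] = [8, 5, 4, 6]
r7 m[φ6→X8] = [4, 5, 5, 8]
r7 m[φ7→X4] = [5, 3, 3, 9]
r7 m[X8→φ0] = [2793132, 1464585, 711160, 3144064]
r7 m[X8→φ1] = [792, 195, 300, 1456]
r7 m[X8→φ3] = [6827656, 6346535, 2666850, 11677952]
r7 m[X8→φ6] = [15362226, 3807921, 2133480, 10218208]
r7 m[X4→φ1] = [3710, 2781, 2247, 4995]
r7 m[X4→φ2] = [407540, 219753, 441987, 538515]
r7 m[X4→φ4] = [6171320, 2514951, 6756087, 11955033]
r7 m[X4→φ7] = [8639848, 7544853, 15764203, 6641685]
r7 m[X3→φ2] = [8, 5, 4, 6]
r7 m[X3→φ5] = [7905519, 11420617, 8737950, 2933756]
r7 m[X6→φ0] = [1, 1, 1, 1]
r8 m[φ0→X8] = [22, 13, 15, 26]
r8 m[φ0→X6] = [51367709, 46005582, 53931030, 21597252]
r8 m[φ1→X8] = [77587, 97639, 35558, 56144]
r8 m[φ1→X4] = [11644, 8139, 21047, 11967]
r8 m[φ2→X4] = [106, 103, 107, 111]
r8 m[φ2→X3] = [7905519, 11420617, 8737950, 2933756]
r8 m[φ3→X8] = [9, 3, 4, 7]
r8 m[φ4→X4] = [7, 9, 7, 5]
r8 m[φ5→X3] = [8, 5, 4, 6]
r8 m[φ6→X8] = [4, 5, 5, 8]
r8 m[φ7→X4] = [5, 3, 3, 9]
r8 m[X8→φ0] = [2793132, 1464585, 711160, 3144064]
r8 m[X8→φ1] = [792, 195, 300, 1456]
r8 m[X8→φ3] = [6827656, 6346535, 2666850, 11677952]
r8 m[X8→φ6] = [15362226, 3807921, 2133480, 10218208]
r8 m[X4→φ1] = [3710, 2781, 2247, 4995]
r8 m[X4→φ2] = [407540, 219753, 441987, 538515]
r8 m[X4→φ4] = [6171320, 2514951, 6756087, 11955033]
r8 m[X4→φ7] = [8639848, 7544853, 15764203, 6641685]
r8 m[X3→φ2] = [8, 5, 4, 6]
r8 m[X3→φ5] = [7905519, 11420617, 8737950, 2933756]
r8 m[X6→φ0] = [1, 1, 1, 1]
fixed point reached at round 8
b[X8] = ⊗ incoming = [61448904, 19039605, 10667400, 81745664]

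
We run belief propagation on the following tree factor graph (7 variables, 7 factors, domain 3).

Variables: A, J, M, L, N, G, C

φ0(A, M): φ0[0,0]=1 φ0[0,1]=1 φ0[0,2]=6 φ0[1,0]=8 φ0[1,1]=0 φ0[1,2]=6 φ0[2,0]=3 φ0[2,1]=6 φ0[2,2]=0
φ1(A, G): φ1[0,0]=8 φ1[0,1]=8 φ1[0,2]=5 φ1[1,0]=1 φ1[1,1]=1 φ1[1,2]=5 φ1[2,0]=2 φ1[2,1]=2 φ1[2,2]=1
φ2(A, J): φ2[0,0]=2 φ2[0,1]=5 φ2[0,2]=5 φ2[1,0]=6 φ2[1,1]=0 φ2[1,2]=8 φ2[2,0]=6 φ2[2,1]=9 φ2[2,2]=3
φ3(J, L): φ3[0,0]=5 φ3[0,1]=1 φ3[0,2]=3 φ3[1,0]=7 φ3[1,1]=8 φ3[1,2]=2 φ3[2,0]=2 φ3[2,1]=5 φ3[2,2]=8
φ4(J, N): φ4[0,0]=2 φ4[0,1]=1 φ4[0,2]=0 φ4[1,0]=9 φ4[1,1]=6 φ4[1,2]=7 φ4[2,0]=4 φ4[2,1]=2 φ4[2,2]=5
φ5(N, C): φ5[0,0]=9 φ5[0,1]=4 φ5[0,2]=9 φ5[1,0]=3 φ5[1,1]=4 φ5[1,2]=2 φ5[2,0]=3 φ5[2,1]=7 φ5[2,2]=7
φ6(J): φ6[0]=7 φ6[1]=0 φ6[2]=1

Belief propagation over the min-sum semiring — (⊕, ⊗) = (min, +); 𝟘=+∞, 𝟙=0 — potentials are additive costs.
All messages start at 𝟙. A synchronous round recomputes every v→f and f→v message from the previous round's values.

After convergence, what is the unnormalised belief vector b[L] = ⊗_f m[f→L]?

init: all messages = 𝟙 over 3 values
r1 m[φ0→A] = [1, 0, 0]
r1 m[φ0→M] = [1, 0, 0]
r1 m[φ1→A] = [5, 1, 1]
r1 m[φ1→G] = [1, 1, 1]
r1 m[φ2→A] = [2, 0, 3]
r1 m[φ2→J] = [2, 0, 3]
r1 m[φ3→J] = [1, 2, 2]
r1 m[φ3→L] = [2, 1, 2]
r1 m[φ4→J] = [0, 6, 2]
r1 m[φ4→N] = [2, 1, 0]
r1 m[φ5→N] = [4, 2, 3]
r1 m[φ5→C] = [3, 4, 2]
r1 m[φ6→J] = [7, 0, 1]
r1 m[A→φ0] = [0, 0, 0]
r1 m[A→φ1] = [0, 0, 0]
r1 m[A→φ2] = [0, 0, 0]
r1 m[J→φ2] = [0, 0, 0]
r1 m[J→φ3] = [0, 0, 0]
r1 m[J→φ4] = [0, 0, 0]
r1 m[J→φ6] = [0, 0, 0]
r1 m[M→φ0] = [0, 0, 0]
r1 m[L→φ3] = [0, 0, 0]
r1 m[N→φ4] = [0, 0, 0]
r1 m[N→φ5] = [0, 0, 0]
r1 m[G→φ1] = [0, 0, 0]
r1 m[C→φ5] = [0, 0, 0]
r2 m[φ0→A] = [1, 0, 0]
r2 m[φ0→M] = [1, 0, 0]
r2 m[φ1→A] = [5, 1, 1]
r2 m[φ1→G] = [1, 1, 1]
r2 m[φ2→A] = [2, 0, 3]
r2 m[φ2→J] = [2, 0, 3]
r2 m[φ3→J] = [1, 2, 2]
r2 m[φ3→L] = [2, 1, 2]
r2 m[φ4→J] = [0, 6, 2]
r2 m[φ4→N] = [2, 1, 0]
r2 m[φ5→N] = [4, 2, 3]
r2 m[φ5→C] = [3, 4, 2]
r2 m[φ6→J] = [7, 0, 1]
r2 m[A→φ0] = [7, 1, 4]
r2 m[A→φ1] = [3, 0, 3]
r2 m[A→φ2] = [6, 1, 1]
r2 m[J→φ2] = [8, 8, 5]
r2 m[J→φ3] = [9, 6, 6]
r2 m[J→φ4] = [10, 2, 6]
r2 m[J→φ6] = [3, 8, 7]
r2 m[M→φ0] = [0, 0, 0]
r2 m[L→φ3] = [0, 0, 0]
r2 m[N→φ4] = [4, 2, 3]
r2 m[N→φ5] = [2, 1, 0]
r2 m[G→φ1] = [0, 0, 0]
r2 m[C→φ5] = [0, 0, 0]
r3 m[φ0→A] = [1, 0, 0]
r3 m[φ0→M] = [7, 1, 4]
r3 m[φ1→A] = [5, 1, 1]
r3 m[φ1→G] = [1, 1, 4]
r3 m[φ2→A] = [10, 8, 8]
r3 m[φ2→J] = [7, 1, 4]
r3 m[φ3→J] = [1, 2, 2]
r3 m[φ3→L] = [8, 10, 8]
r3 m[φ4→J] = [3, 8, 4]
r3 m[φ4→N] = [10, 8, 9]
r3 m[φ5→N] = [4, 2, 3]
r3 m[φ5→C] = [3, 5, 3]
r3 m[φ6→J] = [7, 0, 1]
r3 m[A→φ0] = [7, 1, 4]
r3 m[A→φ1] = [3, 0, 3]
r3 m[A→φ2] = [6, 1, 1]
r3 m[J→φ2] = [8, 8, 5]
r3 m[J→φ3] = [9, 6, 6]
r3 m[J→φ4] = [10, 2, 6]
r3 m[J→φ6] = [3, 8, 7]
r3 m[M→φ0] = [0, 0, 0]
r3 m[L→φ3] = [0, 0, 0]
r3 m[N→φ4] = [4, 2, 3]
r3 m[N→φ5] = [2, 1, 0]
r3 m[G→φ1] = [0, 0, 0]
r3 m[C→φ5] = [0, 0, 0]
r4 m[φ0→A] = [1, 0, 0]
r4 m[φ0→M] = [7, 1, 4]
r4 m[φ1→A] = [5, 1, 1]
r4 m[φ1→G] = [1, 1, 4]
r4 m[φ2→A] = [10, 8, 8]
r4 m[φ2→J] = [7, 1, 4]
r4 m[φ3→J] = [1, 2, 2]
r4 m[φ3→L] = [8, 10, 8]
r4 m[φ4→J] = [3, 8, 4]
r4 m[φ4→N] = [10, 8, 9]
r4 m[φ5→N] = [4, 2, 3]
r4 m[φ5→C] = [3, 5, 3]
r4 m[φ6→J] = [7, 0, 1]
r4 m[A→φ0] = [15, 9, 9]
r4 m[A→φ1] = [11, 8, 8]
r4 m[A→φ2] = [6, 1, 1]
r4 m[J→φ2] = [11, 10, 7]
r4 m[J→φ3] = [17, 9, 9]
r4 m[J→φ4] = [15, 3, 7]
r4 m[J→φ6] = [11, 11, 10]
r4 m[M→φ0] = [0, 0, 0]
r4 m[L→φ3] = [0, 0, 0]
r4 m[N→φ4] = [4, 2, 3]
r4 m[N→φ5] = [10, 8, 9]
r4 m[G→φ1] = [0, 0, 0]
r4 m[C→φ5] = [0, 0, 0]
r5 m[φ0→A] = [1, 0, 0]
r5 m[φ0→M] = [12, 9, 9]
r5 m[φ1→A] = [5, 1, 1]
r5 m[φ1→G] = [9, 9, 9]
r5 m[φ2→A] = [12, 10, 10]
r5 m[φ2→J] = [7, 1, 4]
r5 m[φ3→J] = [1, 2, 2]
r5 m[φ3→L] = [11, 14, 11]
r5 m[φ4→J] = [3, 8, 4]
r5 m[φ4→N] = [11, 9, 10]
r5 m[φ5→N] = [4, 2, 3]
r5 m[φ5→C] = [11, 12, 10]
r5 m[φ6→J] = [7, 0, 1]
r5 m[A→φ0] = [15, 9, 9]
r5 m[A→φ1] = [11, 8, 8]
r5 m[A→φ2] = [6, 1, 1]
r5 m[J→φ2] = [11, 10, 7]
r5 m[J→φ3] = [17, 9, 9]
r5 m[J→φ4] = [15, 3, 7]
r5 m[J→φ6] = [11, 11, 10]
r5 m[M→φ0] = [0, 0, 0]
r5 m[L→φ3] = [0, 0, 0]
r5 m[N→φ4] = [4, 2, 3]
r5 m[N→φ5] = [10, 8, 9]
r5 m[G→φ1] = [0, 0, 0]
r5 m[C→φ5] = [0, 0, 0]
r6 m[φ0→A] = [1, 0, 0]
r6 m[φ0→M] = [12, 9, 9]
r6 m[φ1→A] = [5, 1, 1]
r6 m[φ1→G] = [9, 9, 9]
r6 m[φ2→A] = [12, 10, 10]
r6 m[φ2→J] = [7, 1, 4]
r6 m[φ3→J] = [1, 2, 2]
r6 m[φ3→L] = [11, 14, 11]
r6 m[φ4→J] = [3, 8, 4]
r6 m[φ4→N] = [11, 9, 10]
r6 m[φ5→N] = [4, 2, 3]
r6 m[φ5→C] = [11, 12, 10]
r6 m[φ6→J] = [7, 0, 1]
r6 m[A→φ0] = [17, 11, 11]
r6 m[A→φ1] = [13, 10, 10]
r6 m[A→φ2] = [6, 1, 1]
r6 m[J→φ2] = [11, 10, 7]
r6 m[J→φ3] = [17, 9, 9]
r6 m[J→φ4] = [15, 3, 7]
r6 m[J→φ6] = [11, 11, 10]
r6 m[M→φ0] = [0, 0, 0]
r6 m[L→φ3] = [0, 0, 0]
r6 m[N→φ4] = [4, 2, 3]
r6 m[N→φ5] = [11, 9, 10]
r6 m[G→φ1] = [0, 0, 0]
r6 m[C→φ5] = [0, 0, 0]
r7 m[φ0→A] = [1, 0, 0]
r7 m[φ0→M] = [14, 11, 11]
r7 m[φ1→A] = [5, 1, 1]
r7 m[φ1→G] = [11, 11, 11]
r7 m[φ2→A] = [12, 10, 10]
r7 m[φ2→J] = [7, 1, 4]
r7 m[φ3→J] = [1, 2, 2]
r7 m[φ3→L] = [11, 14, 11]
r7 m[φ4→J] = [3, 8, 4]
r7 m[φ4→N] = [11, 9, 10]
r7 m[φ5→N] = [4, 2, 3]
r7 m[φ5→C] = [12, 13, 11]
r7 m[φ6→J] = [7, 0, 1]
r7 m[A→φ0] = [17, 11, 11]
r7 m[A→φ1] = [13, 10, 10]
r7 m[A→φ2] = [6, 1, 1]
r7 m[J→φ2] = [11, 10, 7]
r7 m[J→φ3] = [17, 9, 9]
r7 m[J→φ4] = [15, 3, 7]
r7 m[J→φ6] = [11, 11, 10]
r7 m[M→φ0] = [0, 0, 0]
r7 m[L→φ3] = [0, 0, 0]
r7 m[N→φ4] = [4, 2, 3]
r7 m[N→φ5] = [11, 9, 10]
r7 m[G→φ1] = [0, 0, 0]
r7 m[C→φ5] = [0, 0, 0]
r8 m[φ0→A] = [1, 0, 0]
r8 m[φ0→M] = [14, 11, 11]
r8 m[φ1→A] = [5, 1, 1]
r8 m[φ1→G] = [11, 11, 11]
r8 m[φ2→A] = [12, 10, 10]
r8 m[φ2→J] = [7, 1, 4]
r8 m[φ3→J] = [1, 2, 2]
r8 m[φ3→L] = [11, 14, 11]
r8 m[φ4→J] = [3, 8, 4]
r8 m[φ4→N] = [11, 9, 10]
r8 m[φ5→N] = [4, 2, 3]
r8 m[φ5→C] = [12, 13, 11]
r8 m[φ6→J] = [7, 0, 1]
r8 m[A→φ0] = [17, 11, 11]
r8 m[A→φ1] = [13, 10, 10]
r8 m[A→φ2] = [6, 1, 1]
r8 m[J→φ2] = [11, 10, 7]
r8 m[J→φ3] = [17, 9, 9]
r8 m[J→φ4] = [15, 3, 7]
r8 m[J→φ6] = [11, 11, 10]
r8 m[M→φ0] = [0, 0, 0]
r8 m[L→φ3] = [0, 0, 0]
r8 m[N→φ4] = [4, 2, 3]
r8 m[N→φ5] = [11, 9, 10]
r8 m[G→φ1] = [0, 0, 0]
r8 m[C→φ5] = [0, 0, 0]
fixed point reached at round 8
b[L] = ⊗ incoming = [11, 14, 11]

b[L] = [11, 14, 11]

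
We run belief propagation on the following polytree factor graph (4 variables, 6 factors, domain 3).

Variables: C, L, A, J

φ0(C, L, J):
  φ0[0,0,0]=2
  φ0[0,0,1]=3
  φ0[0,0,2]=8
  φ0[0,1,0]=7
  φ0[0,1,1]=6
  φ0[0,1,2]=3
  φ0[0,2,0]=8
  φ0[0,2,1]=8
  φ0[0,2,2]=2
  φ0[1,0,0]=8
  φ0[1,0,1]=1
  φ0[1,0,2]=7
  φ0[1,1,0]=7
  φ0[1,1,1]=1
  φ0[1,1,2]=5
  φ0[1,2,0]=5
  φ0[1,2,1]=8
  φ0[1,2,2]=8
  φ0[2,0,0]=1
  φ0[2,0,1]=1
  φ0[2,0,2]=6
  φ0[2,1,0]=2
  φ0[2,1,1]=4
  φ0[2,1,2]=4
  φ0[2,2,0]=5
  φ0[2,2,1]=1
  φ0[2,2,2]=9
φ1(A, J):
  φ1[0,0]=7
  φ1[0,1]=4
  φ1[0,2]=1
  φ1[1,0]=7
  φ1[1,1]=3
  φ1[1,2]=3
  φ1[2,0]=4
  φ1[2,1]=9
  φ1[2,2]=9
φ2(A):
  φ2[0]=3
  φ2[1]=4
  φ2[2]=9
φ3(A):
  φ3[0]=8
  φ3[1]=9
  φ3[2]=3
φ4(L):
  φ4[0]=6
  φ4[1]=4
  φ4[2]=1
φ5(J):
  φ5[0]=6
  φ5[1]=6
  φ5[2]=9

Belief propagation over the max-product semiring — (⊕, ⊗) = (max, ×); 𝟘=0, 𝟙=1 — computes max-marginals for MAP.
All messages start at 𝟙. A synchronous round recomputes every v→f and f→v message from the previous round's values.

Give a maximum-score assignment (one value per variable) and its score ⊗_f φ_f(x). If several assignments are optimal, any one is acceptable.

init: all messages = 𝟙 over 3 values
r1 m[φ0→C] = [8, 8, 9]
r1 m[φ0→L] = [8, 7, 9]
r1 m[φ0→J] = [8, 8, 9]
r1 m[φ1→A] = [7, 7, 9]
r1 m[φ1→J] = [7, 9, 9]
r1 m[φ2→A] = [3, 4, 9]
r1 m[φ3→A] = [8, 9, 3]
r1 m[φ4→L] = [6, 4, 1]
r1 m[φ5→J] = [6, 6, 9]
r1 m[C→φ0] = [1, 1, 1]
r1 m[L→φ0] = [1, 1, 1]
r1 m[L→φ4] = [1, 1, 1]
r1 m[A→φ1] = [1, 1, 1]
r1 m[A→φ2] = [1, 1, 1]
r1 m[A→φ3] = [1, 1, 1]
r1 m[J→φ0] = [1, 1, 1]
r1 m[J→φ1] = [1, 1, 1]
r1 m[J→φ5] = [1, 1, 1]
r2 m[φ0→C] = [8, 8, 9]
r2 m[φ0→L] = [8, 7, 9]
r2 m[φ0→J] = [8, 8, 9]
r2 m[φ1→A] = [7, 7, 9]
r2 m[φ1→J] = [7, 9, 9]
r2 m[φ2→A] = [3, 4, 9]
r2 m[φ3→A] = [8, 9, 3]
r2 m[φ4→L] = [6, 4, 1]
r2 m[φ5→J] = [6, 6, 9]
r2 m[C→φ0] = [1, 1, 1]
r2 m[L→φ0] = [6, 4, 1]
r2 m[L→φ4] = [8, 7, 9]
r2 m[A→φ1] = [24, 36, 27]
r2 m[A→φ2] = [56, 63, 27]
r2 m[A→φ3] = [21, 28, 81]
r2 m[J→φ0] = [42, 54, 81]
r2 m[J→φ1] = [48, 48, 81]
r2 m[J→φ5] = [56, 72, 81]
r3 m[φ0→C] = [3888, 3402, 2916]
r3 m[φ0→L] = [648, 405, 729]
r3 m[φ0→J] = [48, 24, 48]
r3 m[φ1→A] = [336, 336, 729]
r3 m[φ1→J] = [252, 243, 243]
r3 m[φ2→A] = [3, 4, 9]
r3 m[φ3→A] = [8, 9, 3]
r3 m[φ4→L] = [6, 4, 1]
r3 m[φ5→J] = [6, 6, 9]
r3 m[C→φ0] = [1, 1, 1]
r3 m[L→φ0] = [6, 4, 1]
r3 m[L→φ4] = [8, 7, 9]
r3 m[A→φ1] = [24, 36, 27]
r3 m[A→φ2] = [56, 63, 27]
r3 m[A→φ3] = [21, 28, 81]
r3 m[J→φ0] = [42, 54, 81]
r3 m[J→φ1] = [48, 48, 81]
r3 m[J→φ5] = [56, 72, 81]
r4 m[φ0→C] = [3888, 3402, 2916]
r4 m[φ0→L] = [648, 405, 729]
r4 m[φ0→J] = [48, 24, 48]
r4 m[φ1→A] = [336, 336, 729]
r4 m[φ1→J] = [252, 243, 243]
r4 m[φ2→A] = [3, 4, 9]
r4 m[φ3→A] = [8, 9, 3]
r4 m[φ4→L] = [6, 4, 1]
r4 m[φ5→J] = [6, 6, 9]
r4 m[C→φ0] = [1, 1, 1]
r4 m[L→φ0] = [6, 4, 1]
r4 m[L→φ4] = [648, 405, 729]
r4 m[A→φ1] = [24, 36, 27]
r4 m[A→φ2] = [2688, 3024, 2187]
r4 m[A→φ3] = [1008, 1344, 6561]
r4 m[J→φ0] = [1512, 1458, 2187]
r4 m[J→φ1] = [288, 144, 432]
r4 m[J→φ5] = [12096, 5832, 11664]
r5 m[φ0→C] = [104976, 91854, 78732]
r5 m[φ0→L] = [17496, 10935, 19683]
r5 m[φ0→J] = [48, 24, 48]
r5 m[φ1→A] = [2016, 2016, 3888]
r5 m[φ1→J] = [252, 243, 243]
r5 m[φ2→A] = [3, 4, 9]
r5 m[φ3→A] = [8, 9, 3]
r5 m[φ4→L] = [6, 4, 1]
r5 m[φ5→J] = [6, 6, 9]
r5 m[C→φ0] = [1, 1, 1]
r5 m[L→φ0] = [6, 4, 1]
r5 m[L→φ4] = [648, 405, 729]
r5 m[A→φ1] = [24, 36, 27]
r5 m[A→φ2] = [2688, 3024, 2187]
r5 m[A→φ3] = [1008, 1344, 6561]
r5 m[J→φ0] = [1512, 1458, 2187]
r5 m[J→φ1] = [288, 144, 432]
r5 m[J→φ5] = [12096, 5832, 11664]
r6 m[φ0→C] = [104976, 91854, 78732]
r6 m[φ0→L] = [17496, 10935, 19683]
r6 m[φ0→J] = [48, 24, 48]
r6 m[φ1→A] = [2016, 2016, 3888]
r6 m[φ1→J] = [252, 243, 243]
r6 m[φ2→A] = [3, 4, 9]
r6 m[φ3→A] = [8, 9, 3]
r6 m[φ4→L] = [6, 4, 1]
r6 m[φ5→J] = [6, 6, 9]
r6 m[C→φ0] = [1, 1, 1]
r6 m[L→φ0] = [6, 4, 1]
r6 m[L→φ4] = [17496, 10935, 19683]
r6 m[A→φ1] = [24, 36, 27]
r6 m[A→φ2] = [16128, 18144, 11664]
r6 m[A→φ3] = [6048, 8064, 34992]
r6 m[J→φ0] = [1512, 1458, 2187]
r6 m[J→φ1] = [288, 144, 432]
r6 m[J→φ5] = [12096, 5832, 11664]
r7 m[φ0→C] = [104976, 91854, 78732]
r7 m[φ0→L] = [17496, 10935, 19683]
r7 m[φ0→J] = [48, 24, 48]
r7 m[φ1→A] = [2016, 2016, 3888]
r7 m[φ1→J] = [252, 243, 243]
r7 m[φ2→A] = [3, 4, 9]
r7 m[φ3→A] = [8, 9, 3]
r7 m[φ4→L] = [6, 4, 1]
r7 m[φ5→J] = [6, 6, 9]
r7 m[C→φ0] = [1, 1, 1]
r7 m[L→φ0] = [6, 4, 1]
r7 m[L→φ4] = [17496, 10935, 19683]
r7 m[A→φ1] = [24, 36, 27]
r7 m[A→φ2] = [16128, 18144, 11664]
r7 m[A→φ3] = [6048, 8064, 34992]
r7 m[J→φ0] = [1512, 1458, 2187]
r7 m[J→φ1] = [288, 144, 432]
r7 m[J→φ5] = [12096, 5832, 11664]
fixed point reached at round 7
traceback from C: (C=0, L=0, A=2, J=2), score=104976

assignment: (C=0, L=0, A=2, J=2); score = 104976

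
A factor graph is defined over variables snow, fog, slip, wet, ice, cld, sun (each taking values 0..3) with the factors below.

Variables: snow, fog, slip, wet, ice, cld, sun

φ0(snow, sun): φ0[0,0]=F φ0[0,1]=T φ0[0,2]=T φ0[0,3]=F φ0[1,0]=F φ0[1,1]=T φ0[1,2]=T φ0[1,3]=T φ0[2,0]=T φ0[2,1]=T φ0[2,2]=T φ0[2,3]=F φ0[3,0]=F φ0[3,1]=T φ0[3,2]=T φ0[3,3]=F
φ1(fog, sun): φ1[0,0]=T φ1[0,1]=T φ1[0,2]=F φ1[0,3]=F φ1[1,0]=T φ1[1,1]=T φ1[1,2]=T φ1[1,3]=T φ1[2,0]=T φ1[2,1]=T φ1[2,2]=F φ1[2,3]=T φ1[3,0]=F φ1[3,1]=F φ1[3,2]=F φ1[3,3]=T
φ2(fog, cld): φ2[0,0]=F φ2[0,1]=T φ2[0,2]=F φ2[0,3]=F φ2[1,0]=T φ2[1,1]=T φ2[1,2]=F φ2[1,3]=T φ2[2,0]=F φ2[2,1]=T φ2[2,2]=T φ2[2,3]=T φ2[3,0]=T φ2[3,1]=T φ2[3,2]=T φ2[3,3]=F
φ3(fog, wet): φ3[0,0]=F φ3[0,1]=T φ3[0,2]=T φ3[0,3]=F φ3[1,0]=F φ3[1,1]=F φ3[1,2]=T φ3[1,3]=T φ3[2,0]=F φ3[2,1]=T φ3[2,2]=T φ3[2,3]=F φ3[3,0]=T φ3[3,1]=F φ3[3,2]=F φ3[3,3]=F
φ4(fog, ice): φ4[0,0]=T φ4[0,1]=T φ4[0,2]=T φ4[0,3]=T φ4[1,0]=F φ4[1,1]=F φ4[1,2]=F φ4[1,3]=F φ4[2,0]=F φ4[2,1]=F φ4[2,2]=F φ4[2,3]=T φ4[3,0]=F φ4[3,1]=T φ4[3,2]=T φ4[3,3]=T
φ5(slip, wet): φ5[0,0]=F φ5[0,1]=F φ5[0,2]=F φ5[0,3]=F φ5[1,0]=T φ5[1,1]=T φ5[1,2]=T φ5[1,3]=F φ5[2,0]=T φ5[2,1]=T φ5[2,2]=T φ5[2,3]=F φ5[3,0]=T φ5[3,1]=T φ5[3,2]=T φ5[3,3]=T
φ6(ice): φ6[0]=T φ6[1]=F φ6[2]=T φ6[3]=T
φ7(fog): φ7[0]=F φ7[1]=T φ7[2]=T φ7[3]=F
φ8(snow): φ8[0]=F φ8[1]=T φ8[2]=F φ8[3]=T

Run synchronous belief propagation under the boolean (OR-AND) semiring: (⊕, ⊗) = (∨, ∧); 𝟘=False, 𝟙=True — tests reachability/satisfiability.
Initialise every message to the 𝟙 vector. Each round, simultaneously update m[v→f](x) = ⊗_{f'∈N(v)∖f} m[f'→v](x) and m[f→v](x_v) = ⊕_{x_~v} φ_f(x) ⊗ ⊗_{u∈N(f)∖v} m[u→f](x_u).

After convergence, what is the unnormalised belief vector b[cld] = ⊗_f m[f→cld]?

b[cld] = [F, T, T, T]

init: all messages = 𝟙 over 4 values
r1 m[φ0→snow] = [T, T, T, T]
r1 m[φ0→sun] = [T, T, T, T]
r1 m[φ1→fog] = [T, T, T, T]
r1 m[φ1→sun] = [T, T, T, T]
r1 m[φ2→fog] = [T, T, T, T]
r1 m[φ2→cld] = [T, T, T, T]
r1 m[φ3→fog] = [T, T, T, T]
r1 m[φ3→wet] = [T, T, T, T]
r1 m[φ4→fog] = [T, F, T, T]
r1 m[φ4→ice] = [T, T, T, T]
r1 m[φ5→slip] = [F, T, T, T]
r1 m[φ5→wet] = [T, T, T, T]
r1 m[φ6→ice] = [T, F, T, T]
r1 m[φ7→fog] = [F, T, T, F]
r1 m[φ8→snow] = [F, T, F, T]
r1 m[snow→φ0] = [T, T, T, T]
r1 m[snow→φ8] = [T, T, T, T]
r1 m[fog→φ1] = [T, T, T, T]
r1 m[fog→φ2] = [T, T, T, T]
r1 m[fog→φ3] = [T, T, T, T]
r1 m[fog→φ4] = [T, T, T, T]
r1 m[fog→φ7] = [T, T, T, T]
r1 m[slip→φ5] = [T, T, T, T]
r1 m[wet→φ3] = [T, T, T, T]
r1 m[wet→φ5] = [T, T, T, T]
r1 m[ice→φ4] = [T, T, T, T]
r1 m[ice→φ6] = [T, T, T, T]
r1 m[cld→φ2] = [T, T, T, T]
r1 m[sun→φ0] = [T, T, T, T]
r1 m[sun→φ1] = [T, T, T, T]
r2 m[φ0→snow] = [T, T, T, T]
r2 m[φ0→sun] = [T, T, T, T]
r2 m[φ1→fog] = [T, T, T, T]
r2 m[φ1→sun] = [T, T, T, T]
r2 m[φ2→fog] = [T, T, T, T]
r2 m[φ2→cld] = [T, T, T, T]
r2 m[φ3→fog] = [T, T, T, T]
r2 m[φ3→wet] = [T, T, T, T]
r2 m[φ4→fog] = [T, F, T, T]
r2 m[φ4→ice] = [T, T, T, T]
r2 m[φ5→slip] = [F, T, T, T]
r2 m[φ5→wet] = [T, T, T, T]
r2 m[φ6→ice] = [T, F, T, T]
r2 m[φ7→fog] = [F, T, T, F]
r2 m[φ8→snow] = [F, T, F, T]
r2 m[snow→φ0] = [F, T, F, T]
r2 m[snow→φ8] = [T, T, T, T]
r2 m[fog→φ1] = [F, F, T, F]
r2 m[fog→φ2] = [F, F, T, F]
r2 m[fog→φ3] = [F, F, T, F]
r2 m[fog→φ4] = [F, T, T, F]
r2 m[fog→φ7] = [T, F, T, T]
r2 m[slip→φ5] = [T, T, T, T]
r2 m[wet→φ3] = [T, T, T, T]
r2 m[wet→φ5] = [T, T, T, T]
r2 m[ice→φ4] = [T, F, T, T]
r2 m[ice→φ6] = [T, T, T, T]
r2 m[cld→φ2] = [T, T, T, T]
r2 m[sun→φ0] = [T, T, T, T]
r2 m[sun→φ1] = [T, T, T, T]
r3 m[φ0→snow] = [T, T, T, T]
r3 m[φ0→sun] = [F, T, T, T]
r3 m[φ1→fog] = [T, T, T, T]
r3 m[φ1→sun] = [T, T, F, T]
r3 m[φ2→fog] = [T, T, T, T]
r3 m[φ2→cld] = [F, T, T, T]
r3 m[φ3→fog] = [T, T, T, T]
r3 m[φ3→wet] = [F, T, T, F]
r3 m[φ4→fog] = [T, F, T, T]
r3 m[φ4→ice] = [F, F, F, T]
r3 m[φ5→slip] = [F, T, T, T]
r3 m[φ5→wet] = [T, T, T, T]
r3 m[φ6→ice] = [T, F, T, T]
r3 m[φ7→fog] = [F, T, T, F]
r3 m[φ8→snow] = [F, T, F, T]
r3 m[snow→φ0] = [F, T, F, T]
r3 m[snow→φ8] = [T, T, T, T]
r3 m[fog→φ1] = [F, F, T, F]
r3 m[fog→φ2] = [F, F, T, F]
r3 m[fog→φ3] = [F, F, T, F]
r3 m[fog→φ4] = [F, T, T, F]
r3 m[fog→φ7] = [T, F, T, T]
r3 m[slip→φ5] = [T, T, T, T]
r3 m[wet→φ3] = [T, T, T, T]
r3 m[wet→φ5] = [T, T, T, T]
r3 m[ice→φ4] = [T, F, T, T]
r3 m[ice→φ6] = [T, T, T, T]
r3 m[cld→φ2] = [T, T, T, T]
r3 m[sun→φ0] = [T, T, T, T]
r3 m[sun→φ1] = [T, T, T, T]
r4 m[φ0→snow] = [T, T, T, T]
r4 m[φ0→sun] = [F, T, T, T]
r4 m[φ1→fog] = [T, T, T, T]
r4 m[φ1→sun] = [T, T, F, T]
r4 m[φ2→fog] = [T, T, T, T]
r4 m[φ2→cld] = [F, T, T, T]
r4 m[φ3→fog] = [T, T, T, T]
r4 m[φ3→wet] = [F, T, T, F]
r4 m[φ4→fog] = [T, F, T, T]
r4 m[φ4→ice] = [F, F, F, T]
r4 m[φ5→slip] = [F, T, T, T]
r4 m[φ5→wet] = [T, T, T, T]
r4 m[φ6→ice] = [T, F, T, T]
r4 m[φ7→fog] = [F, T, T, F]
r4 m[φ8→snow] = [F, T, F, T]
r4 m[snow→φ0] = [F, T, F, T]
r4 m[snow→φ8] = [T, T, T, T]
r4 m[fog→φ1] = [F, F, T, F]
r4 m[fog→φ2] = [F, F, T, F]
r4 m[fog→φ3] = [F, F, T, F]
r4 m[fog→φ4] = [F, T, T, F]
r4 m[fog→φ7] = [T, F, T, T]
r4 m[slip→φ5] = [T, T, T, T]
r4 m[wet→φ3] = [T, T, T, T]
r4 m[wet→φ5] = [F, T, T, F]
r4 m[ice→φ4] = [T, F, T, T]
r4 m[ice→φ6] = [F, F, F, T]
r4 m[cld→φ2] = [T, T, T, T]
r4 m[sun→φ0] = [T, T, F, T]
r4 m[sun→φ1] = [F, T, T, T]
r5 m[φ0→snow] = [T, T, T, T]
r5 m[φ0→sun] = [F, T, T, T]
r5 m[φ1→fog] = [T, T, T, T]
r5 m[φ1→sun] = [T, T, F, T]
r5 m[φ2→fog] = [T, T, T, T]
r5 m[φ2→cld] = [F, T, T, T]
r5 m[φ3→fog] = [T, T, T, T]
r5 m[φ3→wet] = [F, T, T, F]
r5 m[φ4→fog] = [T, F, T, T]
r5 m[φ4→ice] = [F, F, F, T]
r5 m[φ5→slip] = [F, T, T, T]
r5 m[φ5→wet] = [T, T, T, T]
r5 m[φ6→ice] = [T, F, T, T]
r5 m[φ7→fog] = [F, T, T, F]
r5 m[φ8→snow] = [F, T, F, T]
r5 m[snow→φ0] = [F, T, F, T]
r5 m[snow→φ8] = [T, T, T, T]
r5 m[fog→φ1] = [F, F, T, F]
r5 m[fog→φ2] = [F, F, T, F]
r5 m[fog→φ3] = [F, F, T, F]
r5 m[fog→φ4] = [F, T, T, F]
r5 m[fog→φ7] = [T, F, T, T]
r5 m[slip→φ5] = [T, T, T, T]
r5 m[wet→φ3] = [T, T, T, T]
r5 m[wet→φ5] = [F, T, T, F]
r5 m[ice→φ4] = [T, F, T, T]
r5 m[ice→φ6] = [F, F, F, T]
r5 m[cld→φ2] = [T, T, T, T]
r5 m[sun→φ0] = [T, T, F, T]
r5 m[sun→φ1] = [F, T, T, T]
fixed point reached at round 5
b[cld] = ⊗ incoming = [F, T, T, T]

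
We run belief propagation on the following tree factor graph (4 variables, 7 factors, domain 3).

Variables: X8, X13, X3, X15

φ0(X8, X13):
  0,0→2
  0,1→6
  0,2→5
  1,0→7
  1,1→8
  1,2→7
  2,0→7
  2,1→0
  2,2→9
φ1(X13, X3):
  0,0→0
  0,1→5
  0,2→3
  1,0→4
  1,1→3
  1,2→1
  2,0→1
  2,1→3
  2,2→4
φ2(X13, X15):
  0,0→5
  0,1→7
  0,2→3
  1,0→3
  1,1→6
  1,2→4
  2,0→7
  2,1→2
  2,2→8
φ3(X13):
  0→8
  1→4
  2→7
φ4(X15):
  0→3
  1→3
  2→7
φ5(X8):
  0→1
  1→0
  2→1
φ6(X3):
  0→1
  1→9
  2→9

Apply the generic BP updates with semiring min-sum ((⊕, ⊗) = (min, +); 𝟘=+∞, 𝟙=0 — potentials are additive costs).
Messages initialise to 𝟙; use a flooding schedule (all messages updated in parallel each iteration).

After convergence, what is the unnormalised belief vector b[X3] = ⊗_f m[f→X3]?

init: all messages = 𝟙 over 3 values
r1 m[φ0→X8] = [2, 7, 0]
r1 m[φ0→X13] = [2, 0, 5]
r1 m[φ1→X13] = [0, 1, 1]
r1 m[φ1→X3] = [0, 3, 1]
r1 m[φ2→X13] = [3, 3, 2]
r1 m[φ2→X15] = [3, 2, 3]
r1 m[φ3→X13] = [8, 4, 7]
r1 m[φ4→X15] = [3, 3, 7]
r1 m[φ5→X8] = [1, 0, 1]
r1 m[φ6→X3] = [1, 9, 9]
r1 m[X8→φ0] = [0, 0, 0]
r1 m[X8→φ5] = [0, 0, 0]
r1 m[X13→φ0] = [0, 0, 0]
r1 m[X13→φ1] = [0, 0, 0]
r1 m[X13→φ2] = [0, 0, 0]
r1 m[X13→φ3] = [0, 0, 0]
r1 m[X3→φ1] = [0, 0, 0]
r1 m[X3→φ6] = [0, 0, 0]
r1 m[X15→φ2] = [0, 0, 0]
r1 m[X15→φ4] = [0, 0, 0]
r2 m[φ0→X8] = [2, 7, 0]
r2 m[φ0→X13] = [2, 0, 5]
r2 m[φ1→X13] = [0, 1, 1]
r2 m[φ1→X3] = [0, 3, 1]
r2 m[φ2→X13] = [3, 3, 2]
r2 m[φ2→X15] = [3, 2, 3]
r2 m[φ3→X13] = [8, 4, 7]
r2 m[φ4→X15] = [3, 3, 7]
r2 m[φ5→X8] = [1, 0, 1]
r2 m[φ6→X3] = [1, 9, 9]
r2 m[X8→φ0] = [1, 0, 1]
r2 m[X8→φ5] = [2, 7, 0]
r2 m[X13→φ0] = [11, 8, 10]
r2 m[X13→φ1] = [13, 7, 14]
r2 m[X13→φ2] = [10, 5, 13]
r2 m[X13→φ3] = [5, 4, 8]
r2 m[X3→φ1] = [1, 9, 9]
r2 m[X3→φ6] = [0, 3, 1]
r2 m[X15→φ2] = [3, 3, 7]
r2 m[X15→φ4] = [3, 2, 3]
r3 m[φ0→X8] = [13, 16, 8]
r3 m[φ0→X13] = [3, 1, 6]
r3 m[φ1→X13] = [1, 5, 2]
r3 m[φ1→X3] = [11, 10, 8]
r3 m[φ2→X13] = [8, 6, 5]
r3 m[φ2→X15] = [8, 11, 9]
r3 m[φ3→X13] = [8, 4, 7]
r3 m[φ4→X15] = [3, 3, 7]
r3 m[φ5→X8] = [1, 0, 1]
r3 m[φ6→X3] = [1, 9, 9]
r3 m[X8→φ0] = [1, 0, 1]
r3 m[X8→φ5] = [2, 7, 0]
r3 m[X13→φ0] = [11, 8, 10]
r3 m[X13→φ1] = [13, 7, 14]
r3 m[X13→φ2] = [10, 5, 13]
r3 m[X13→φ3] = [5, 4, 8]
r3 m[X3→φ1] = [1, 9, 9]
r3 m[X3→φ6] = [0, 3, 1]
r3 m[X15→φ2] = [3, 3, 7]
r3 m[X15→φ4] = [3, 2, 3]
r4 m[φ0→X8] = [13, 16, 8]
r4 m[φ0→X13] = [3, 1, 6]
r4 m[φ1→X13] = [1, 5, 2]
r4 m[φ1→X3] = [11, 10, 8]
r4 m[φ2→X13] = [8, 6, 5]
r4 m[φ2→X15] = [8, 11, 9]
r4 m[φ3→X13] = [8, 4, 7]
r4 m[φ4→X15] = [3, 3, 7]
r4 m[φ5→X8] = [1, 0, 1]
r4 m[φ6→X3] = [1, 9, 9]
r4 m[X8→φ0] = [1, 0, 1]
r4 m[X8→φ5] = [13, 16, 8]
r4 m[X13→φ0] = [17, 15, 14]
r4 m[X13→φ1] = [19, 11, 18]
r4 m[X13→φ2] = [12, 10, 15]
r4 m[X13→φ3] = [12, 12, 13]
r4 m[X3→φ1] = [1, 9, 9]
r4 m[X3→φ6] = [11, 10, 8]
r4 m[X15→φ2] = [3, 3, 7]
r4 m[X15→φ4] = [8, 11, 9]
r5 m[φ0→X8] = [19, 21, 15]
r5 m[φ0→X13] = [3, 1, 6]
r5 m[φ1→X13] = [1, 5, 2]
r5 m[φ1→X3] = [15, 14, 12]
r5 m[φ2→X13] = [8, 6, 5]
r5 m[φ2→X15] = [13, 16, 14]
r5 m[φ3→X13] = [8, 4, 7]
r5 m[φ4→X15] = [3, 3, 7]
r5 m[φ5→X8] = [1, 0, 1]
r5 m[φ6→X3] = [1, 9, 9]
r5 m[X8→φ0] = [1, 0, 1]
r5 m[X8→φ5] = [13, 16, 8]
r5 m[X13→φ0] = [17, 15, 14]
r5 m[X13→φ1] = [19, 11, 18]
r5 m[X13→φ2] = [12, 10, 15]
r5 m[X13→φ3] = [12, 12, 13]
r5 m[X3→φ1] = [1, 9, 9]
r5 m[X3→φ6] = [11, 10, 8]
r5 m[X15→φ2] = [3, 3, 7]
r5 m[X15→φ4] = [8, 11, 9]
r6 m[φ0→X8] = [19, 21, 15]
r6 m[φ0→X13] = [3, 1, 6]
r6 m[φ1→X13] = [1, 5, 2]
r6 m[φ1→X3] = [15, 14, 12]
r6 m[φ2→X13] = [8, 6, 5]
r6 m[φ2→X15] = [13, 16, 14]
r6 m[φ3→X13] = [8, 4, 7]
r6 m[φ4→X15] = [3, 3, 7]
r6 m[φ5→X8] = [1, 0, 1]
r6 m[φ6→X3] = [1, 9, 9]
r6 m[X8→φ0] = [1, 0, 1]
r6 m[X8→φ5] = [19, 21, 15]
r6 m[X13→φ0] = [17, 15, 14]
r6 m[X13→φ1] = [19, 11, 18]
r6 m[X13→φ2] = [12, 10, 15]
r6 m[X13→φ3] = [12, 12, 13]
r6 m[X3→φ1] = [1, 9, 9]
r6 m[X3→φ6] = [15, 14, 12]
r6 m[X15→φ2] = [3, 3, 7]
r6 m[X15→φ4] = [13, 16, 14]
r7 m[φ0→X8] = [19, 21, 15]
r7 m[φ0→X13] = [3, 1, 6]
r7 m[φ1→X13] = [1, 5, 2]
r7 m[φ1→X3] = [15, 14, 12]
r7 m[φ2→X13] = [8, 6, 5]
r7 m[φ2→X15] = [13, 16, 14]
r7 m[φ3→X13] = [8, 4, 7]
r7 m[φ4→X15] = [3, 3, 7]
r7 m[φ5→X8] = [1, 0, 1]
r7 m[φ6→X3] = [1, 9, 9]
r7 m[X8→φ0] = [1, 0, 1]
r7 m[X8→φ5] = [19, 21, 15]
r7 m[X13→φ0] = [17, 15, 14]
r7 m[X13→φ1] = [19, 11, 18]
r7 m[X13→φ2] = [12, 10, 15]
r7 m[X13→φ3] = [12, 12, 13]
r7 m[X3→φ1] = [1, 9, 9]
r7 m[X3→φ6] = [15, 14, 12]
r7 m[X15→φ2] = [3, 3, 7]
r7 m[X15→φ4] = [13, 16, 14]
fixed point reached at round 7
b[X3] = ⊗ incoming = [16, 23, 21]

b[X3] = [16, 23, 21]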